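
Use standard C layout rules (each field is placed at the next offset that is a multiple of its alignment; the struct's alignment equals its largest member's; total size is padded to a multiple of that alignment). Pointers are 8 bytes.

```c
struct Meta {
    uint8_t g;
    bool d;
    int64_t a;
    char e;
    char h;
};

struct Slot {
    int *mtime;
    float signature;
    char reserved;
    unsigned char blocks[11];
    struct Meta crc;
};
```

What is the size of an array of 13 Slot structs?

624

Meta: @0: g [1B, align 1] → 1; @1: d [1B, align 1] → 2; +6 pad (align 8); @8: a [8B, align 8] → 16; @16: e [1B, align 1] → 17; @17: h [1B, align 1] → 18; +6 tail pad (align 8); size 24, align 8
@0: mtime [8B, align 8] → 8
@8: signature [4B, align 4] → 12
@12: reserved [1B, align 1] → 13
@13: blocks [11B, align 1] → 24
@24: crc [24B, align 8] → 48
size 48, align 8
array of 13: 13 × 48 = 624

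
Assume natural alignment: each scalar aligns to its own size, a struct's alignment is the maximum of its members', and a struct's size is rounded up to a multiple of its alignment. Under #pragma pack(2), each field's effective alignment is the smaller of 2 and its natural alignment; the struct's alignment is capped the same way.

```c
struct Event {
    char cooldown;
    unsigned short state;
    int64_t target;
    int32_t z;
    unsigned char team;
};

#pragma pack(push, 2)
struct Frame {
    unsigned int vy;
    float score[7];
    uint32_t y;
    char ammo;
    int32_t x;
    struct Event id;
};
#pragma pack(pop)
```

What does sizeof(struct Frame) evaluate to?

66

Event: @0: cooldown [1B, align 1] → 1; +1 pad (align 2); @2: state [2B, align 2] → 4; +4 pad (align 8); @8: target [8B, align 8] → 16; @16: z [4B, align 4] → 20; @20: team [1B, align 1] → 21; +3 tail pad (align 8); size 24, align 8
@0: vy [4B, align 2] → 4
@4: score [28B, align 2] → 32
@32: y [4B, align 2] → 36
@36: ammo [1B, align 1] → 37
+1 pad (align 2)
@38: x [4B, align 2] → 42
@42: id [24B, align 2] → 66
size 66, align 2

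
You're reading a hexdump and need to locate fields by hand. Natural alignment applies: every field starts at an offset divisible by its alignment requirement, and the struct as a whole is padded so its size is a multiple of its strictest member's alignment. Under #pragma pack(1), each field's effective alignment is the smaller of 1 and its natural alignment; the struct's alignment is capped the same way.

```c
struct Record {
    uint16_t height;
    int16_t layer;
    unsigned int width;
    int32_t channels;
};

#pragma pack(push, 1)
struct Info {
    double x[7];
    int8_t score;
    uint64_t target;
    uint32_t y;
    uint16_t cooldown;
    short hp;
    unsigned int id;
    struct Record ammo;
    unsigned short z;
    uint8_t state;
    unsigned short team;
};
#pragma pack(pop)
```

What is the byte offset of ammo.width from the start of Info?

Record: 0..2  height  (2B, 2-aligned); 2..4  layer  (2B, 2-aligned); 4..8  width  (4B, 4-aligned); 8..12  channels  (4B, 4-aligned); sizeof = 12, alignof = 4
0..56  x  (56B, 1-aligned)
56..57  score  (1B, 1-aligned)
57..65  target  (8B, 1-aligned)
65..69  y  (4B, 1-aligned)
69..71  cooldown  (2B, 1-aligned)
71..73  hp  (2B, 1-aligned)
73..77  id  (4B, 1-aligned)
77..89  ammo  (12B, 1-aligned)
within Record: width at 4
77 + 4 = 81

81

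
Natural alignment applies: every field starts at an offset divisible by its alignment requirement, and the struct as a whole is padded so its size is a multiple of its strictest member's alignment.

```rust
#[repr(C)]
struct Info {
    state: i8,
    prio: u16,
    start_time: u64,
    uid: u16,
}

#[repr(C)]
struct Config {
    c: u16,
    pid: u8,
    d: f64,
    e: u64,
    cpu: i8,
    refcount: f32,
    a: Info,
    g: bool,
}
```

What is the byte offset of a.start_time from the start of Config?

40

Info: 0..1  state  (1B, 1-aligned); 1..2  -- padding (1B); 2..4  prio  (2B, 2-aligned); 4..8  -- padding (4B); 8..16  start_time  (8B, 8-aligned); 16..18  uid  (2B, 2-aligned); 18..24  -- tail padding (6B); sizeof = 24, alignof = 8
0..2  c  (2B, 2-aligned)
2..3  pid  (1B, 1-aligned)
3..8  -- padding (5B)
8..16  d  (8B, 8-aligned)
16..24  e  (8B, 8-aligned)
24..25  cpu  (1B, 1-aligned)
25..28  -- padding (3B)
28..32  refcount  (4B, 4-aligned)
32..56  a  (24B, 8-aligned)
within Info: start_time at 8
32 + 8 = 40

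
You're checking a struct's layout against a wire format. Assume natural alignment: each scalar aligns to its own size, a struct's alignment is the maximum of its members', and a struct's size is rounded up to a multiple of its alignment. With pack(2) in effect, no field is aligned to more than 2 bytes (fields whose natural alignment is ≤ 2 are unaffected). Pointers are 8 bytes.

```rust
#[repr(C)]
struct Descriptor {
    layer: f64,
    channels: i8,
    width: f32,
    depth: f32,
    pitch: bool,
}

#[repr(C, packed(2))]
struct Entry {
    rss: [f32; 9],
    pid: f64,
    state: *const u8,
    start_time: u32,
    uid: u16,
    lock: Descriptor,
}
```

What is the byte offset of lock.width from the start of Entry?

Descriptor: layer at 0 (size 8, align 8) → ends 8; channels at 8 (size 1, align 1) → ends 9; pad 3 to align 4 for width; width at 12 (size 4, align 4) → ends 16; depth at 16 (size 4, align 4) → ends 20; pitch at 20 (size 1, align 1) → ends 21; tail pad 3 to reach multiple of 8; total 24 bytes, alignment 8
rss at 0 (size 36, align 2) → ends 36
pid at 36 (size 8, align 2) → ends 44
state at 44 (size 8, align 2) → ends 52
start_time at 52 (size 4, align 2) → ends 56
uid at 56 (size 2, align 2) → ends 58
lock at 58 (size 24, align 2) → ends 82
within Descriptor: width at 12
58 + 12 = 70

70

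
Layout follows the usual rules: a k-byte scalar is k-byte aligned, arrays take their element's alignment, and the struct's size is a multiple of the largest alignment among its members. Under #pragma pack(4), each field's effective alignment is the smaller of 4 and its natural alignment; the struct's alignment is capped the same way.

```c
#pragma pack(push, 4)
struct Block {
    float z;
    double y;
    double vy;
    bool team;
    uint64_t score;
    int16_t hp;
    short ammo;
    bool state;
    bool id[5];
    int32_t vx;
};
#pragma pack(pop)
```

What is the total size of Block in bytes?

@0: z [4B, align 4] → 4
@4: y [8B, align 4] → 12
@12: vy [8B, align 4] → 20
@20: team [1B, align 1] → 21
+3 pad (align 4)
@24: score [8B, align 4] → 32
@32: hp [2B, align 2] → 34
@34: ammo [2B, align 2] → 36
@36: state [1B, align 1] → 37
@37: id [5B, align 1] → 42
+2 pad (align 4)
@44: vx [4B, align 4] → 48
size 48, align 4

48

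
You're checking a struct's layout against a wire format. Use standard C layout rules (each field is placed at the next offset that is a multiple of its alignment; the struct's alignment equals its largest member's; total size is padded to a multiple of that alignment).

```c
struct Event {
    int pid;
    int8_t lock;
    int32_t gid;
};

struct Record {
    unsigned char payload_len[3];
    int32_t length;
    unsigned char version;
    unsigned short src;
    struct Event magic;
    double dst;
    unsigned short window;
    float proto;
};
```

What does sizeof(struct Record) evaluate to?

40

Event: @0: pid [4B, align 4] → 4; @4: lock [1B, align 1] → 5; +3 pad (align 4); @8: gid [4B, align 4] → 12; size 12, align 4
@0: payload_len [3B, align 1] → 3
+1 pad (align 4)
@4: length [4B, align 4] → 8
@8: version [1B, align 1] → 9
+1 pad (align 2)
@10: src [2B, align 2] → 12
@12: magic [12B, align 4] → 24
@24: dst [8B, align 8] → 32
@32: window [2B, align 2] → 34
+2 pad (align 4)
@36: proto [4B, align 4] → 40
size 40, align 8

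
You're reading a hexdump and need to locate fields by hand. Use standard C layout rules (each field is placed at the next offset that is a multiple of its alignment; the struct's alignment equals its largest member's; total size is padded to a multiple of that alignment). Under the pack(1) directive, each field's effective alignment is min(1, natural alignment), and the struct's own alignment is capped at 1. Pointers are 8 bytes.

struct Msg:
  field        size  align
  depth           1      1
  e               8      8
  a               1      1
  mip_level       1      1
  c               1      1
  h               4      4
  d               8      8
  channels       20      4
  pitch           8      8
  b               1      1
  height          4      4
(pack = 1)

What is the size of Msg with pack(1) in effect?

57

@0: depth [1B, align 1] → 1
@1: e [8B, align 1] → 9
@9: a [1B, align 1] → 10
@10: mip_level [1B, align 1] → 11
@11: c [1B, align 1] → 12
@12: h [4B, align 1] → 16
@16: d [8B, align 1] → 24
@24: channels [20B, align 1] → 44
@44: pitch [8B, align 1] → 52
@52: b [1B, align 1] → 53
@53: height [4B, align 1] → 57
size 57, align 1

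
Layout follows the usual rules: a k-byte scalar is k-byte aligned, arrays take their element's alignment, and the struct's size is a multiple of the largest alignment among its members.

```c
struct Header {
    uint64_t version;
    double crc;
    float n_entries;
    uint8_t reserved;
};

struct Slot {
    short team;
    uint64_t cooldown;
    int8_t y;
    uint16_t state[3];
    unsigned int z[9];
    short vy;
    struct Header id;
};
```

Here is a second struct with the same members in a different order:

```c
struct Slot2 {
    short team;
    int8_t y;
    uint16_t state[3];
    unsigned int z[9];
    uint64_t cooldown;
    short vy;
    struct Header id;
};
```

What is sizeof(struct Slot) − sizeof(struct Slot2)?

Header: @0: version [8B, align 8] → 8; @8: crc [8B, align 8] → 16; @16: n_entries [4B, align 4] → 20; @20: reserved [1B, align 1] → 21; +3 tail pad (align 8); size 24, align 8
@0: team [2B, align 2] → 2
+6 pad (align 8)
@8: cooldown [8B, align 8] → 16
@16: y [1B, align 1] → 17
+1 pad (align 2)
@18: state [6B, align 2] → 24
@24: z [36B, align 4] → 60
@60: vy [2B, align 2] → 62
+2 pad (align 8)
@64: id [24B, align 8] → 88
size 88, align 8
— Slot2 —
@0: team [2B, align 2] → 2
@2: y [1B, align 1] → 3
+1 pad (align 2)
@4: state [6B, align 2] → 10
+2 pad (align 4)
@12: z [36B, align 4] → 48
@48: cooldown [8B, align 8] → 56
@56: vy [2B, align 2] → 58
+6 pad (align 8)
@64: id [24B, align 8] → 88
size 88, align 8
88 − 88 = 0

0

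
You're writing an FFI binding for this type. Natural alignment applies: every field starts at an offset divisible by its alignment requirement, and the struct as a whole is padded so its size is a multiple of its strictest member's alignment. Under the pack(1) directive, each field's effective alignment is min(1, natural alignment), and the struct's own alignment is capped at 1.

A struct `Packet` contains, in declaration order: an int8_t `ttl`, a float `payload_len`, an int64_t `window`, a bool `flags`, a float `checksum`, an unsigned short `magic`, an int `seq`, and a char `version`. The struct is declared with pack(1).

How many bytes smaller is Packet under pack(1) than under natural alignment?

natural layout:
  @0: ttl [1B, align 1] → 1
  +3 pad (align 4)
  @4: payload_len [4B, align 4] → 8
  @8: window [8B, align 8] → 16
  @16: flags [1B, align 1] → 17
  +3 pad (align 4)
  @20: checksum [4B, align 4] → 24
  @24: magic [2B, align 2] → 26
  +2 pad (align 4)
  @28: seq [4B, align 4] → 32
  @32: version [1B, align 1] → 33
  +7 tail pad (align 8)
  size 40, align 8
packed(1) layout:
  @0: ttl [1B, align 1] → 1
  @1: payload_len [4B, align 1] → 5
  @5: window [8B, align 1] → 13
  @13: flags [1B, align 1] → 14
  @14: checksum [4B, align 1] → 18
  @18: magic [2B, align 1] → 20
  @20: seq [4B, align 1] → 24
  @24: version [1B, align 1] → 25
  size 25, align 1
40 − 25 = 15

15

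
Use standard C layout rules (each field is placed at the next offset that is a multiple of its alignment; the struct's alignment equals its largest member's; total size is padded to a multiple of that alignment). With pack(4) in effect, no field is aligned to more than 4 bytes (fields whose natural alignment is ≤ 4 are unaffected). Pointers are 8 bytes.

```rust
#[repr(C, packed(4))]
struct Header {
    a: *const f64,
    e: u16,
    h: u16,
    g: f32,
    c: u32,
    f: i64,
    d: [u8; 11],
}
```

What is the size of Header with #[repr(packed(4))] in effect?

a at 0 (size 8, align 4) → ends 8
e at 8 (size 2, align 2) → ends 10
h at 10 (size 2, align 2) → ends 12
g at 12 (size 4, align 4) → ends 16
c at 16 (size 4, align 4) → ends 20
f at 20 (size 8, align 4) → ends 28
d at 28 (size 11, align 1) → ends 39
tail pad 1 to reach multiple of 4
total 40 bytes, alignment 4

40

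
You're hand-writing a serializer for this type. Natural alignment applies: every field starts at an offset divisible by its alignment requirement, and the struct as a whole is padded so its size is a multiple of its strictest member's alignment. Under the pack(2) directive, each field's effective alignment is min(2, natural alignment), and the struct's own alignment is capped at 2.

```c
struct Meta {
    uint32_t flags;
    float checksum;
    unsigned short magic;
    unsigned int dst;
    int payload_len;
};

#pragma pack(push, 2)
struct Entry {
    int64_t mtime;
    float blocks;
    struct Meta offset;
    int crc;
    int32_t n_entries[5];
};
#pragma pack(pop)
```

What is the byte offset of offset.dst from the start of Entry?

Meta: 0..4  flags  (4B, 4-aligned); 4..8  checksum  (4B, 4-aligned); 8..10  magic  (2B, 2-aligned); 10..12  -- padding (2B); 12..16  dst  (4B, 4-aligned); 16..20  payload_len  (4B, 4-aligned); sizeof = 20, alignof = 4
0..8  mtime  (8B, 2-aligned)
8..12  blocks  (4B, 2-aligned)
12..32  offset  (20B, 2-aligned)
within Meta: dst at 12
12 + 12 = 24

24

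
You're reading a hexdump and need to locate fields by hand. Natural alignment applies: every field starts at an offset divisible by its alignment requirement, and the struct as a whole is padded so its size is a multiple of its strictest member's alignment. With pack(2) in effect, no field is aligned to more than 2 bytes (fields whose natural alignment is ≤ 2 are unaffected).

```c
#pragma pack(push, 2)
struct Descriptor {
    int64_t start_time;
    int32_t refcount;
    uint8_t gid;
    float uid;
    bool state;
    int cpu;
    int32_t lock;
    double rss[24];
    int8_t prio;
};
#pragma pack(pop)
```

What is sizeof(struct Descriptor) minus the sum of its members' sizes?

3

0..8  start_time  (8B, 2-aligned)
8..12  refcount  (4B, 2-aligned)
12..13  gid  (1B, 1-aligned)
13..14  -- padding (1B)
14..18  uid  (4B, 2-aligned)
18..19  state  (1B, 1-aligned)
19..20  -- padding (1B)
20..24  cpu  (4B, 2-aligned)
24..28  lock  (4B, 2-aligned)
28..220  rss  (192B, 2-aligned)
220..221  prio  (1B, 1-aligned)
221..222  -- tail padding (1B)
sizeof = 222, alignof = 2
data bytes 219, size 222 → padding 3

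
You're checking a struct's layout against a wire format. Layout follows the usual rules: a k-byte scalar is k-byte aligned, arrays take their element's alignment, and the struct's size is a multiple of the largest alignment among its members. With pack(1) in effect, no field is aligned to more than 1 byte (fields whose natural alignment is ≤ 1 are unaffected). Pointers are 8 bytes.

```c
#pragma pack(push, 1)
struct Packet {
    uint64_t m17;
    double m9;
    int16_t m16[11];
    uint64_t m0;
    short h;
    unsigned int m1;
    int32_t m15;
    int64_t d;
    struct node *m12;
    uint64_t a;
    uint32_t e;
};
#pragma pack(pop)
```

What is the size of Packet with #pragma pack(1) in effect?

@0: m17 [8B, align 1] → 8
@8: m9 [8B, align 1] → 16
@16: m16 [22B, align 1] → 38
@38: m0 [8B, align 1] → 46
@46: h [2B, align 1] → 48
@48: m1 [4B, align 1] → 52
@52: m15 [4B, align 1] → 56
@56: d [8B, align 1] → 64
@64: m12 [8B, align 1] → 72
@72: a [8B, align 1] → 80
@80: e [4B, align 1] → 84
size 84, align 1

84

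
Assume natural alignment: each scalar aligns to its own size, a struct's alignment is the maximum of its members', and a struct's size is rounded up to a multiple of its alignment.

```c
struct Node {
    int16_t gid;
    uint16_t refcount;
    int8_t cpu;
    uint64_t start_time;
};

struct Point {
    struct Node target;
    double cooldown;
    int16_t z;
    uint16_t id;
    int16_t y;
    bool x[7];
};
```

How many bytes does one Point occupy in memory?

40 bytes

Node: gid at 0 (size 2, align 2) → ends 2; refcount at 2 (size 2, align 2) → ends 4; cpu at 4 (size 1, align 1) → ends 5; pad 3 to align 8 for start_time; start_time at 8 (size 8, align 8) → ends 16; total 16 bytes, alignment 8
target at 0 (size 16, align 8) → ends 16
cooldown at 16 (size 8, align 8) → ends 24
z at 24 (size 2, align 2) → ends 26
id at 26 (size 2, align 2) → ends 28
y at 28 (size 2, align 2) → ends 30
x at 30 (size 7, align 1) → ends 37
tail pad 3 to reach multiple of 8
total 40 bytes, alignment 8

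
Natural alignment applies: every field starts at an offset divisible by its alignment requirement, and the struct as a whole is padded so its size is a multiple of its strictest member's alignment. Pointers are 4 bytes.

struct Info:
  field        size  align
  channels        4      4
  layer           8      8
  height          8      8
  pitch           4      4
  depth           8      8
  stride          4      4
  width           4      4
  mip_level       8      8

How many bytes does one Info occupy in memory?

@0: channels [4B, align 4] → 4
+4 pad (align 8)
@8: layer [8B, align 8] → 16
@16: height [8B, align 8] → 24
@24: pitch [4B, align 4] → 28
+4 pad (align 8)
@32: depth [8B, align 8] → 40
@40: stride [4B, align 4] → 44
@44: width [4B, align 4] → 48
@48: mip_level [8B, align 8] → 56
size 56, align 8

56 bytes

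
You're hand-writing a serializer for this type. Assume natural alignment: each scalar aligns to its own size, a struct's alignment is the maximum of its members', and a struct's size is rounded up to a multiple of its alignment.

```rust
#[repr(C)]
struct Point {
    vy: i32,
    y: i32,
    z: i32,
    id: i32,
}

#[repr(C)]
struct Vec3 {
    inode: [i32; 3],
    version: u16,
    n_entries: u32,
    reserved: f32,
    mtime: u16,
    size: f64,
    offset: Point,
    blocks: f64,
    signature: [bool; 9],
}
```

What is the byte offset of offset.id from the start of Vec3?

52

Point: @0: vy [4B, align 4] → 4; @4: y [4B, align 4] → 8; @8: z [4B, align 4] → 12; @12: id [4B, align 4] → 16; size 16, align 4
@0: inode [12B, align 4] → 12
@12: version [2B, align 2] → 14
+2 pad (align 4)
@16: n_entries [4B, align 4] → 20
@20: reserved [4B, align 4] → 24
@24: mtime [2B, align 2] → 26
+6 pad (align 8)
@32: size [8B, align 8] → 40
@40: offset [16B, align 4] → 56
within Point: id at 12
40 + 12 = 52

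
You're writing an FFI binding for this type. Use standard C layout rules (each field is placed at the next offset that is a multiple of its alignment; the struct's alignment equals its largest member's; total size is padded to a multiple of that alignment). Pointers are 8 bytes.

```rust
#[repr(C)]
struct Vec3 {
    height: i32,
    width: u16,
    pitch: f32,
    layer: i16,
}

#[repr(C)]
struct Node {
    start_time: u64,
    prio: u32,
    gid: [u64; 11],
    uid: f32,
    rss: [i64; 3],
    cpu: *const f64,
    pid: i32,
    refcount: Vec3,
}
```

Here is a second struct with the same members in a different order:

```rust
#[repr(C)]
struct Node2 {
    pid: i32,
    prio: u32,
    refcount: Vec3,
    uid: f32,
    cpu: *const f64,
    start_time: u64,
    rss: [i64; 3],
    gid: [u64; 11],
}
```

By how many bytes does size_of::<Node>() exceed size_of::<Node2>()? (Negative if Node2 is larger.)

8

Vec3: 0..4  height  (4B, 4-aligned); 4..6  width  (2B, 2-aligned); 6..8  -- padding (2B); 8..12  pitch  (4B, 4-aligned); 12..14  layer  (2B, 2-aligned); 14..16  -- tail padding (2B); sizeof = 16, alignof = 4
0..8  start_time  (8B, 8-aligned)
8..12  prio  (4B, 4-aligned)
12..16  -- padding (4B)
16..104  gid  (88B, 8-aligned)
104..108  uid  (4B, 4-aligned)
108..112  -- padding (4B)
112..136  rss  (24B, 8-aligned)
136..144  cpu  (8B, 8-aligned)
144..148  pid  (4B, 4-aligned)
148..164  refcount  (16B, 4-aligned)
164..168  -- tail padding (4B)
sizeof = 168, alignof = 8
— Node2 —
0..4  pid  (4B, 4-aligned)
4..8  prio  (4B, 4-aligned)
8..24  refcount  (16B, 4-aligned)
24..28  uid  (4B, 4-aligned)
28..32  -- padding (4B)
32..40  cpu  (8B, 8-aligned)
40..48  start_time  (8B, 8-aligned)
48..72  rss  (24B, 8-aligned)
72..160  gid  (88B, 8-aligned)
sizeof = 160, alignof = 8
168 − 160 = 8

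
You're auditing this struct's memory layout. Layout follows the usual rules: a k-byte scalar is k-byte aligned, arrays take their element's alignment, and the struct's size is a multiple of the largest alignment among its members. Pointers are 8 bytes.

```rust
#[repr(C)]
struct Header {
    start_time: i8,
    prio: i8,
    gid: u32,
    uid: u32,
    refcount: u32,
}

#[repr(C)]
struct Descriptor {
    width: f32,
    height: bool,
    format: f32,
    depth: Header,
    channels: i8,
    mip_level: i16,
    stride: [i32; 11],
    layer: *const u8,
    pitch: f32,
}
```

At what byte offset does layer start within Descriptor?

80

Header: @0: start_time [1B, align 1] → 1; @1: prio [1B, align 1] → 2; +2 pad (align 4); @4: gid [4B, align 4] → 8; @8: uid [4B, align 4] → 12; @12: refcount [4B, align 4] → 16; size 16, align 4
@0: width [4B, align 4] → 4
@4: height [1B, align 1] → 5
+3 pad (align 4)
@8: format [4B, align 4] → 12
@12: depth [16B, align 4] → 28
@28: channels [1B, align 1] → 29
+1 pad (align 2)
@30: mip_level [2B, align 2] → 32
@32: stride [44B, align 4] → 76
+4 pad (align 8)
@80: layer [8B, align 8] → 88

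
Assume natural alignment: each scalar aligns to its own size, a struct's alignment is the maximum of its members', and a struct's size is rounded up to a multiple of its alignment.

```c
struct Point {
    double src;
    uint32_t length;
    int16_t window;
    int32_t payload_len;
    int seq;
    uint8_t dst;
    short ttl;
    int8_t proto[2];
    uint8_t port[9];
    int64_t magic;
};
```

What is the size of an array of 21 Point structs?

@0: src [8B, align 8] → 8
@8: length [4B, align 4] → 12
@12: window [2B, align 2] → 14
+2 pad (align 4)
@16: payload_len [4B, align 4] → 20
@20: seq [4B, align 4] → 24
@24: dst [1B, align 1] → 25
+1 pad (align 2)
@26: ttl [2B, align 2] → 28
@28: proto [2B, align 1] → 30
@30: port [9B, align 1] → 39
+1 pad (align 8)
@40: magic [8B, align 8] → 48
size 48, align 8
array of 21: 21 × 48 = 1008

1008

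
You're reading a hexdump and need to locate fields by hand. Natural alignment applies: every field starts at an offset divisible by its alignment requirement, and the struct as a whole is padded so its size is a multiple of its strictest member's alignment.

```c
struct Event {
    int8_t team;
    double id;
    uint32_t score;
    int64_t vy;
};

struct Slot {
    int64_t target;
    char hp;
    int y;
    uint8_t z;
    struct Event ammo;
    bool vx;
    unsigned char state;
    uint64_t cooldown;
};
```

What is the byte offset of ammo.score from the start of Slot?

40

Event: team at 0 (size 1, align 1) → ends 1; pad 7 to align 8 for id; id at 8 (size 8, align 8) → ends 16; score at 16 (size 4, align 4) → ends 20; pad 4 to align 8 for vy; vy at 24 (size 8, align 8) → ends 32; total 32 bytes, alignment 8
target at 0 (size 8, align 8) → ends 8
hp at 8 (size 1, align 1) → ends 9
pad 3 to align 4 for y
y at 12 (size 4, align 4) → ends 16
z at 16 (size 1, align 1) → ends 17
pad 7 to align 8 for ammo
ammo at 24 (size 32, align 8) → ends 56
within Event: score at 16
24 + 16 = 40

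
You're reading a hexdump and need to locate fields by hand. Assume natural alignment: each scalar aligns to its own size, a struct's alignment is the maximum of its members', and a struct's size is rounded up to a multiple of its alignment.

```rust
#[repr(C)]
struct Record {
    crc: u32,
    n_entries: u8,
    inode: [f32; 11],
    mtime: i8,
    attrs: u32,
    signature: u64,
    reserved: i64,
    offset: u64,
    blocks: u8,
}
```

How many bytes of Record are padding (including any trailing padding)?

@0: crc [4B, align 4] → 4
@4: n_entries [1B, align 1] → 5
+3 pad (align 4)
@8: inode [44B, align 4] → 52
@52: mtime [1B, align 1] → 53
+3 pad (align 4)
@56: attrs [4B, align 4] → 60
+4 pad (align 8)
@64: signature [8B, align 8] → 72
@72: reserved [8B, align 8] → 80
@80: offset [8B, align 8] → 88
@88: blocks [1B, align 1] → 89
+7 tail pad (align 8)
size 96, align 8
data bytes 79, size 96 → padding 17

17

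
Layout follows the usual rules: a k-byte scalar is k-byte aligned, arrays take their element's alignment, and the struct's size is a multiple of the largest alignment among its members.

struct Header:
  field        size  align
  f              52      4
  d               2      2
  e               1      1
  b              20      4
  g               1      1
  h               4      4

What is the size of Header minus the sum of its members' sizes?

0..52  f  (52B, 4-aligned)
52..54  d  (2B, 2-aligned)
54..55  e  (1B, 1-aligned)
55..56  -- padding (1B)
56..76  b  (20B, 4-aligned)
76..77  g  (1B, 1-aligned)
77..80  -- padding (3B)
80..84  h  (4B, 4-aligned)
sizeof = 84, alignof = 4
data bytes 80, size 84 → padding 4

4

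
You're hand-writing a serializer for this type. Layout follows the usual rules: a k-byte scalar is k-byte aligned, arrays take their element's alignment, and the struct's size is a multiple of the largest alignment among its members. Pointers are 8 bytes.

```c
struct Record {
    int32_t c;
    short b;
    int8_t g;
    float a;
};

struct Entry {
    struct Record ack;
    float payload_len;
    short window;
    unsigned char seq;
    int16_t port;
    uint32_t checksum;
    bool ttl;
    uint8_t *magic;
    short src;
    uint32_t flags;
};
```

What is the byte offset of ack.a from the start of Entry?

8

Record: 0..4  c  (4B, 4-aligned); 4..6  b  (2B, 2-aligned); 6..7  g  (1B, 1-aligned); 7..8  -- padding (1B); 8..12  a  (4B, 4-aligned); sizeof = 12, alignof = 4
0..12  ack  (12B, 4-aligned)
within Record: a at 8
0 + 8 = 8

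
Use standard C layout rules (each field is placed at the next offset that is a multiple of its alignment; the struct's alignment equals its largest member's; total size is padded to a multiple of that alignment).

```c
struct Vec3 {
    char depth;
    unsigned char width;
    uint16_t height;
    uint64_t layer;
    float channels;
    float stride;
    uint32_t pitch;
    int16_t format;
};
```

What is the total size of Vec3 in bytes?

32 bytes

0..1  depth  (1B, 1-aligned)
1..2  width  (1B, 1-aligned)
2..4  height  (2B, 2-aligned)
4..8  -- padding (4B)
8..16  layer  (8B, 8-aligned)
16..20  channels  (4B, 4-aligned)
20..24  stride  (4B, 4-aligned)
24..28  pitch  (4B, 4-aligned)
28..30  format  (2B, 2-aligned)
30..32  -- tail padding (2B)
sizeof = 32, alignof = 8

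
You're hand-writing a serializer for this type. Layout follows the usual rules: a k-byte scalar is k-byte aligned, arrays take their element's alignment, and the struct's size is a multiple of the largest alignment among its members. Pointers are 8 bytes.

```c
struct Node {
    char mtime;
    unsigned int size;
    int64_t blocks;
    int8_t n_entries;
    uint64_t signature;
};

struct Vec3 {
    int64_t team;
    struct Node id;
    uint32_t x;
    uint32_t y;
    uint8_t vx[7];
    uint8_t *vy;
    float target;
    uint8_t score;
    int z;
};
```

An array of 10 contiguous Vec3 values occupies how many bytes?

Node: 0..1  mtime  (1B, 1-aligned); 1..4  -- padding (3B); 4..8  size  (4B, 4-aligned); 8..16  blocks  (8B, 8-aligned); 16..17  n_entries  (1B, 1-aligned); 17..24  -- padding (7B); 24..32  signature  (8B, 8-aligned); sizeof = 32, alignof = 8
0..8  team  (8B, 8-aligned)
8..40  id  (32B, 8-aligned)
40..44  x  (4B, 4-aligned)
44..48  y  (4B, 4-aligned)
48..55  vx  (7B, 1-aligned)
55..56  -- padding (1B)
56..64  vy  (8B, 8-aligned)
64..68  target  (4B, 4-aligned)
68..69  score  (1B, 1-aligned)
69..72  -- padding (3B)
72..76  z  (4B, 4-aligned)
76..80  -- tail padding (4B)
sizeof = 80, alignof = 8
array of 10: 10 × 80 = 800

800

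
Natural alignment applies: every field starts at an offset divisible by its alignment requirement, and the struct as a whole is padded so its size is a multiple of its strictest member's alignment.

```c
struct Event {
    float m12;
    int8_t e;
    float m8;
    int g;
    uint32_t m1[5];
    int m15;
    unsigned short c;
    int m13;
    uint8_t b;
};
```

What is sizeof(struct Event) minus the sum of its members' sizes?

@0: m12 [4B, align 4] → 4
@4: e [1B, align 1] → 5
+3 pad (align 4)
@8: m8 [4B, align 4] → 12
@12: g [4B, align 4] → 16
@16: m1 [20B, align 4] → 36
@36: m15 [4B, align 4] → 40
@40: c [2B, align 2] → 42
+2 pad (align 4)
@44: m13 [4B, align 4] → 48
@48: b [1B, align 1] → 49
+3 tail pad (align 4)
size 52, align 4
data bytes 44, size 52 → padding 8

8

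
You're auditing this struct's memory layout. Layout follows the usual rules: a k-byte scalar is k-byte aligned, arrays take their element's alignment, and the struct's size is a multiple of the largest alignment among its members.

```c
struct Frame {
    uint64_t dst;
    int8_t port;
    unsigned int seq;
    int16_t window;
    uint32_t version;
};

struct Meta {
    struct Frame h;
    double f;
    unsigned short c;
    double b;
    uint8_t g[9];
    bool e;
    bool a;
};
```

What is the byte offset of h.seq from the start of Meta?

12

Frame: dst at 0 (size 8, align 8) → ends 8; port at 8 (size 1, align 1) → ends 9; pad 3 to align 4 for seq; seq at 12 (size 4, align 4) → ends 16; window at 16 (size 2, align 2) → ends 18; pad 2 to align 4 for version; version at 20 (size 4, align 4) → ends 24; total 24 bytes, alignment 8
h at 0 (size 24, align 8) → ends 24
within Frame: seq at 12
0 + 12 = 12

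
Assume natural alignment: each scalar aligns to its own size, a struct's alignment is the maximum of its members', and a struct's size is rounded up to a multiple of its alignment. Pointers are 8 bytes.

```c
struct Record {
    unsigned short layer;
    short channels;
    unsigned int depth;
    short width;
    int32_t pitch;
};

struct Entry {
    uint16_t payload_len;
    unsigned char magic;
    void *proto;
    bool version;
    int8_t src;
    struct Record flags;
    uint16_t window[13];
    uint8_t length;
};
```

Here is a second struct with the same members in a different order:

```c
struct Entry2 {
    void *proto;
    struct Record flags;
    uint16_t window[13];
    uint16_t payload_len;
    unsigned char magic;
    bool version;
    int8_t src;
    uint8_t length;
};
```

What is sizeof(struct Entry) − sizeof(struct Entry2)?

Record: @0: layer [2B, align 2] → 2; @2: channels [2B, align 2] → 4; @4: depth [4B, align 4] → 8; @8: width [2B, align 2] → 10; +2 pad (align 4); @12: pitch [4B, align 4] → 16; size 16, align 4
@0: payload_len [2B, align 2] → 2
@2: magic [1B, align 1] → 3
+5 pad (align 8)
@8: proto [8B, align 8] → 16
@16: version [1B, align 1] → 17
@17: src [1B, align 1] → 18
+2 pad (align 4)
@20: flags [16B, align 4] → 36
@36: window [26B, align 2] → 62
@62: length [1B, align 1] → 63
+1 tail pad (align 8)
size 64, align 8
— Entry2 —
@0: proto [8B, align 8] → 8
@8: flags [16B, align 4] → 24
@24: window [26B, align 2] → 50
@50: payload_len [2B, align 2] → 52
@52: magic [1B, align 1] → 53
@53: version [1B, align 1] → 54
@54: src [1B, align 1] → 55
@55: length [1B, align 1] → 56
size 56, align 8
64 − 56 = 8

8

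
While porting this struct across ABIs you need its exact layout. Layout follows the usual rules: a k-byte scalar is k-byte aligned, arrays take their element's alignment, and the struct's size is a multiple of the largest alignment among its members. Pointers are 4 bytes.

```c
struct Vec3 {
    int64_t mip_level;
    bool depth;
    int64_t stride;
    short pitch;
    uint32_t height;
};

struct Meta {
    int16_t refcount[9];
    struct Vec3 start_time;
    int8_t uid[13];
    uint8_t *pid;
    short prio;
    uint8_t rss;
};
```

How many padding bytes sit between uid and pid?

3

Vec3: 0..8  mip_level  (8B, 8-aligned); 8..9  depth  (1B, 1-aligned); 9..16  -- padding (7B); 16..24  stride  (8B, 8-aligned); 24..26  pitch  (2B, 2-aligned); 26..28  -- padding (2B); 28..32  height  (4B, 4-aligned); sizeof = 32, alignof = 8
0..18  refcount  (18B, 2-aligned)
18..24  -- padding (6B)
24..56  start_time  (32B, 8-aligned)
56..69  uid  (13B, 1-aligned)
69..72  -- padding (3B)
72..76  pid  (4B, 4-aligned)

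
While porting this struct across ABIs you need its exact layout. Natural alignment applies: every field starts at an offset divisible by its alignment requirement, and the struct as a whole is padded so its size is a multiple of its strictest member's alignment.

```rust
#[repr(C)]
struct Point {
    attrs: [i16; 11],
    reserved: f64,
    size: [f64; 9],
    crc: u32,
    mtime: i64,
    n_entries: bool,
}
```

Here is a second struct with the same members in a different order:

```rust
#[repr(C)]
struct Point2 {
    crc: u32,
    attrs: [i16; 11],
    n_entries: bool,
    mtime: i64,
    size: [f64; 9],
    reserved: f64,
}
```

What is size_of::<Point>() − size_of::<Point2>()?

8

attrs at 0 (size 22, align 2) → ends 22
pad 2 to align 8 for reserved
reserved at 24 (size 8, align 8) → ends 32
size at 32 (size 72, align 8) → ends 104
crc at 104 (size 4, align 4) → ends 108
pad 4 to align 8 for mtime
mtime at 112 (size 8, align 8) → ends 120
n_entries at 120 (size 1, align 1) → ends 121
tail pad 7 to reach multiple of 8
total 128 bytes, alignment 8
— Point2 —
crc at 0 (size 4, align 4) → ends 4
attrs at 4 (size 22, align 2) → ends 26
n_entries at 26 (size 1, align 1) → ends 27
pad 5 to align 8 for mtime
mtime at 32 (size 8, align 8) → ends 40
size at 40 (size 72, align 8) → ends 112
reserved at 112 (size 8, align 8) → ends 120
total 120 bytes, alignment 8
128 − 120 = 8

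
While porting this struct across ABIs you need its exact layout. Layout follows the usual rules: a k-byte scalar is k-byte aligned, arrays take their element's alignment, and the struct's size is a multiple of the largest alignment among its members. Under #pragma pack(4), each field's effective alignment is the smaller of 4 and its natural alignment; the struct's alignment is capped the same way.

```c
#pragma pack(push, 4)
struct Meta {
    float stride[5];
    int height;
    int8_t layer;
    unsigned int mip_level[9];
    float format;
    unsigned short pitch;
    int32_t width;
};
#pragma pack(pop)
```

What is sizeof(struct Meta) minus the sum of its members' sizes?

stride at 0 (size 20, align 4) → ends 20
height at 20 (size 4, align 4) → ends 24
layer at 24 (size 1, align 1) → ends 25
pad 3 to align 4 for mip_level
mip_level at 28 (size 36, align 4) → ends 64
format at 64 (size 4, align 4) → ends 68
pitch at 68 (size 2, align 2) → ends 70
pad 2 to align 4 for width
width at 72 (size 4, align 4) → ends 76
total 76 bytes, alignment 4
data bytes 71, size 76 → padding 5

5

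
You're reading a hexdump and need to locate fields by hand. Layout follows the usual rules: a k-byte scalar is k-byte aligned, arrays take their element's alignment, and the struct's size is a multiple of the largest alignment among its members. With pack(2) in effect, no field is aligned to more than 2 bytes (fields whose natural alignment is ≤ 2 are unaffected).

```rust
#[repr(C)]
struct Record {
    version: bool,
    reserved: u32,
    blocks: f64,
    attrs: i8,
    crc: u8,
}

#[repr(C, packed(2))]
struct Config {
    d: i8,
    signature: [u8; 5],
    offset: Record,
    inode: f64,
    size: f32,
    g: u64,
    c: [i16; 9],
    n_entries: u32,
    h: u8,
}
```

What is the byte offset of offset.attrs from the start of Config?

22

Record: version at 0 (size 1, align 1) → ends 1; pad 3 to align 4 for reserved; reserved at 4 (size 4, align 4) → ends 8; blocks at 8 (size 8, align 8) → ends 16; attrs at 16 (size 1, align 1) → ends 17; crc at 17 (size 1, align 1) → ends 18; tail pad 6 to reach multiple of 8; total 24 bytes, alignment 8
d at 0 (size 1, align 1) → ends 1
signature at 1 (size 5, align 1) → ends 6
offset at 6 (size 24, align 2) → ends 30
within Record: attrs at 16
6 + 16 = 22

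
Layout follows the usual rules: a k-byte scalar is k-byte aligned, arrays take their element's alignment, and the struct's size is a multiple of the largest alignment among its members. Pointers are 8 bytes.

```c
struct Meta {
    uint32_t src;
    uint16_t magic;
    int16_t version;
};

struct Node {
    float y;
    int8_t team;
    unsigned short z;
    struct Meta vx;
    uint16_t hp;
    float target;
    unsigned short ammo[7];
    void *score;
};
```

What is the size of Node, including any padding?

48 bytes

Meta: src at 0 (size 4, align 4) → ends 4; magic at 4 (size 2, align 2) → ends 6; version at 6 (size 2, align 2) → ends 8; total 8 bytes, alignment 4
y at 0 (size 4, align 4) → ends 4
team at 4 (size 1, align 1) → ends 5
pad 1 to align 2 for z
z at 6 (size 2, align 2) → ends 8
vx at 8 (size 8, align 4) → ends 16
hp at 16 (size 2, align 2) → ends 18
pad 2 to align 4 for target
target at 20 (size 4, align 4) → ends 24
ammo at 24 (size 14, align 2) → ends 38
pad 2 to align 8 for score
score at 40 (size 8, align 8) → ends 48
total 48 bytes, alignment 8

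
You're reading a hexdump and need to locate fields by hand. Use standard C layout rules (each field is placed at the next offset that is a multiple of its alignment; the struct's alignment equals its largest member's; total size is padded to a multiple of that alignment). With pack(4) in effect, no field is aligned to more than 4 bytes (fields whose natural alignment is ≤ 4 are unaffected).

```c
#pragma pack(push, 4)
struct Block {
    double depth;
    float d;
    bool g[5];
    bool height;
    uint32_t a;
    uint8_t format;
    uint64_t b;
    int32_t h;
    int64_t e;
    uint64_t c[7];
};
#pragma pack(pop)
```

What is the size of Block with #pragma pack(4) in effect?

depth at 0 (size 8, align 4) → ends 8
d at 8 (size 4, align 4) → ends 12
g at 12 (size 5, align 1) → ends 17
height at 17 (size 1, align 1) → ends 18
pad 2 to align 4 for a
a at 20 (size 4, align 4) → ends 24
format at 24 (size 1, align 1) → ends 25
pad 3 to align 4 for b
b at 28 (size 8, align 4) → ends 36
h at 36 (size 4, align 4) → ends 40
e at 40 (size 8, align 4) → ends 48
c at 48 (size 56, align 4) → ends 104
total 104 bytes, alignment 4

104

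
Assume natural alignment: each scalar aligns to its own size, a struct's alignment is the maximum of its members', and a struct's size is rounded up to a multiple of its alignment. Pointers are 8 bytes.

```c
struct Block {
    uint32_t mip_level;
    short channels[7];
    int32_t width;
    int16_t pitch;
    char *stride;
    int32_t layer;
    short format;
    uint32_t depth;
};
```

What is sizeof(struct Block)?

0..4  mip_level  (4B, 4-aligned)
4..18  channels  (14B, 2-aligned)
18..20  -- padding (2B)
20..24  width  (4B, 4-aligned)
24..26  pitch  (2B, 2-aligned)
26..32  -- padding (6B)
32..40  stride  (8B, 8-aligned)
40..44  layer  (4B, 4-aligned)
44..46  format  (2B, 2-aligned)
46..48  -- padding (2B)
48..52  depth  (4B, 4-aligned)
52..56  -- tail padding (4B)
sizeof = 56, alignof = 8

56 bytes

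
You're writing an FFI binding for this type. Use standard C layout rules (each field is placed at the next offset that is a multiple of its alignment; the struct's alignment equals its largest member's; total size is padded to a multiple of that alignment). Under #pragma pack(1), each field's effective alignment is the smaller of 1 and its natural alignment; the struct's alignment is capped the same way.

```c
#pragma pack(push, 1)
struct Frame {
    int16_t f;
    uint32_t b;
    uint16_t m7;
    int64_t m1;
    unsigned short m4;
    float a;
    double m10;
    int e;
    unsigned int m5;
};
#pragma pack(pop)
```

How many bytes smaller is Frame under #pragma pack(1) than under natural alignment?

10

natural layout:
  f at 0 (size 2, align 2) → ends 2
  pad 2 to align 4 for b
  b at 4 (size 4, align 4) → ends 8
  m7 at 8 (size 2, align 2) → ends 10
  pad 6 to align 8 for m1
  m1 at 16 (size 8, align 8) → ends 24
  m4 at 24 (size 2, align 2) → ends 26
  pad 2 to align 4 for a
  a at 28 (size 4, align 4) → ends 32
  m10 at 32 (size 8, align 8) → ends 40
  e at 40 (size 4, align 4) → ends 44
  m5 at 44 (size 4, align 4) → ends 48
  total 48 bytes, alignment 8
packed(1) layout:
  f at 0 (size 2, align 1) → ends 2
  b at 2 (size 4, align 1) → ends 6
  m7 at 6 (size 2, align 1) → ends 8
  m1 at 8 (size 8, align 1) → ends 16
  m4 at 16 (size 2, align 1) → ends 18
  a at 18 (size 4, align 1) → ends 22
  m10 at 22 (size 8, align 1) → ends 30
  e at 30 (size 4, align 1) → ends 34
  m5 at 34 (size 4, align 1) → ends 38
  total 38 bytes, alignment 1
48 − 38 = 10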